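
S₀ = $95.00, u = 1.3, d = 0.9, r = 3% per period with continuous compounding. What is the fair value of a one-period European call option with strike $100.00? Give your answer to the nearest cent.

Risk-neutral probability p = (e^0.03 − 0.9)/(1.3 − 0.9) = 0.1305/0.4000 = 0.3261
Terminal stock prices: S_u = 123.5, S_d = 85.5
Terminal payoffs (S − K): max(23.5, 0) = 23.5, max(-14.5, 0) = 0
Node 0 (S = 95): V_0 = e^(−0.03)·[0.3261·23.5000 + 0.6739·0.0000] = 7.4377

$7.44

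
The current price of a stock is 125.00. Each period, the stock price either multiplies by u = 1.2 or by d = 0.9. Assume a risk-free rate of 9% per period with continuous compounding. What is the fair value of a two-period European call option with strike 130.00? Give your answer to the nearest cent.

Risk-neutral probability p = (e^0.09 − 0.9)/(1.2 − 0.9) = 0.1942/0.3000 = 0.6472
Terminal stock prices: S_uu = 180, S_ud = 135, S_dd = 101.2
Terminal payoffs (S − K): max(50, 0) = 50, max(5, 0) = 5, max(-28.75, 0) = 0
Node u (S = 150): V_u = e^(−0.09)·[0.6472·50.0000 + 0.3528·5.0000] = 31.1889
Node d (S = 112.5): V_d = e^(−0.09)·[0.6472·5.0000 + 0.3528·0.0000] = 2.9577
Node 0 (S = 125): V_0 = e^(−0.09)·[0.6472·31.1889 + 0.3528·2.9577] = 19.4030

19.40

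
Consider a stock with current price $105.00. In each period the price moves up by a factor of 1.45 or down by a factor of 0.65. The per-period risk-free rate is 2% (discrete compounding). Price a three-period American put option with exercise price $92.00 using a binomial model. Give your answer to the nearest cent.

Risk-neutral probability p = (1 + 0.02 − 0.65)/(1.45 − 0.65) = 0.3700/0.8000 = 0.4625
Terminal stock prices: S_uuu = 320.1, S_uud = 143.5, S_udd = 64.33, S_ddd = 28.84
Terminal payoffs (K − S): max(-228.1, 0) = 0, max(-51.5, 0) = 0, max(27.67, 0) = 27.67, max(63.16, 0) = 63.16
Node uu (S = 220.8): continuation = 1/1.02·[0.4625·0.0000 + 0.5375·0.0000] = 0.0000; exercise value = 0.0000 ≤ continuation, so V_uu = 0.0000
Node ud (S = 98.96): continuation = 1/1.02·[0.4625·0.0000 + 0.5375·27.6744] = 14.5833; exercise value = 0.0000 ≤ continuation, so V_ud = 14.5833
Node dd (S = 44.36): continuation = 1/1.02·[0.4625·27.6744 + 0.5375·63.1644] = 45.8336; exercise value = 47.6375 > continuation, so V_dd = 47.6375 (exercise)
Node u (S = 152.2): continuation = 1/1.02·[0.4625·0.0000 + 0.5375·14.5833] = 7.6848; exercise value = 0.0000 ≤ continuation, so V_u = 7.6848
Node d (S = 68.25): continuation = 1/1.02·[0.4625·14.5833 + 0.5375·47.6375] = 31.7156; exercise value = 23.7500 ≤ continuation, so V_d = 31.7156
Node 0 (S = 105): continuation = 1/1.02·[0.4625·7.6848 + 0.5375·31.7156] = 20.1974; exercise value = 0.0000 ≤ continuation, so V_0 = 20.1974

$20.20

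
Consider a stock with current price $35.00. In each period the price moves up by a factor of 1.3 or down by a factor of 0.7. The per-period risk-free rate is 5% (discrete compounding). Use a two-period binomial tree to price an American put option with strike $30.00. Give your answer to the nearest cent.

$2.18

Risk-neutral probability p = (1 + 0.05 − 0.7)/(1.3 − 0.7) = 0.3500/0.6000 = 0.5833
Terminal stock prices: S_uu = 59.15, S_ud = 31.85, S_dd = 17.15
Terminal payoffs (K − S): max(-29.15, 0) = 0, max(-1.85, 0) = 0, max(12.85, 0) = 12.85
Node u (S = 45.5): continuation = 1/1.05·[0.5833·0.0000 + 0.4167·0.0000] = 0.0000; exercise value = 0.0000 ≤ continuation, so V_u = 0.0000
Node d (S = 24.5): continuation = 1/1.05·[0.5833·0.0000 + 0.4167·12.8500] = 5.0992; exercise value = 5.5000 > continuation, so V_d = 5.5000 (exercise)
Node 0 (S = 35): continuation = 1/1.05·[0.5833·0.0000 + 0.4167·5.5000] = 2.1825; exercise value = 0.0000 ≤ continuation, so V_0 = 2.1825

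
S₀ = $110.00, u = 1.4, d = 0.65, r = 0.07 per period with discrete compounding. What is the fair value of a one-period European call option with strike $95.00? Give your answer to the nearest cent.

Risk-neutral probability p = (1 + 0.07 − 0.65)/(1.4 − 0.65) = 0.4200/0.7500 = 0.5600
Terminal stock prices: S_u = 154, S_d = 71.5
Terminal payoffs (S − K): max(59, 0) = 59, max(-23.5, 0) = 0
Node 0 (S = 110): V_0 = 1/1.07·[0.5600·59.0000 + 0.4400·0.0000] = 30.8785

$30.88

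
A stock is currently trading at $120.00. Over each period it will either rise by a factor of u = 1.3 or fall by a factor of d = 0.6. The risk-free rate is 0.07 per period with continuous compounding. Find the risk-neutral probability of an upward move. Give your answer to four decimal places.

Risk-neutral probability p = (e^0.07 − 0.6)/(1.3 − 0.6) = 0.4725/0.7000 = 0.6750

p = 0.6750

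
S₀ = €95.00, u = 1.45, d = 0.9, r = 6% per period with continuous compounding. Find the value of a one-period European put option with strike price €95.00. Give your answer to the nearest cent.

€6.31

Risk-neutral probability p = (e^0.06 − 0.9)/(1.45 − 0.9) = 0.1618/0.5500 = 0.2942
Terminal stock prices: S_u = 137.8, S_d = 85.5
Terminal payoffs (K − S): max(-42.75, 0) = 0, max(9.5, 0) = 9.5
Node 0 (S = 95): V_0 = e^(−0.06)·[0.2942·0.0000 + 0.7058·9.5000] = 6.3142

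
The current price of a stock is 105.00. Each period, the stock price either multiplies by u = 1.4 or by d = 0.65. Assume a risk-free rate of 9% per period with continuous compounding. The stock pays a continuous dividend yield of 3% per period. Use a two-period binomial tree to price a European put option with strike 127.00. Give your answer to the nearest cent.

27.04

Per-period risk-free factor R = e^0.09 = 1.0942; dividend-adjusted growth = e^(0.09−0.03) = 1.0618.
Risk-neutral probability p = (1.0618 − 0.65)/(1.4 − 0.65) = 0.4118/0.7500 = 0.5491
Terminal stock prices: S_uu = 205.8, S_ud = 95.55, S_dd = 44.36
Terminal payoffs (K − S): max(-78.8, 0) = 0, max(31.45, 0) = 31.45, max(82.64, 0) = 82.64
Node u (S = 147): V_u = e^(−0.09)·[0.5491·0.0000 + 0.4509·31.4500] = 12.9598
Node d (S = 68.25): V_d = e^(−0.09)·[0.5491·31.4500 + 0.4509·82.6375] = 49.8364
Node 0 (S = 105): V_0 = e^(−0.09)·[0.5491·12.9598 + 0.4509·49.8364] = 27.0404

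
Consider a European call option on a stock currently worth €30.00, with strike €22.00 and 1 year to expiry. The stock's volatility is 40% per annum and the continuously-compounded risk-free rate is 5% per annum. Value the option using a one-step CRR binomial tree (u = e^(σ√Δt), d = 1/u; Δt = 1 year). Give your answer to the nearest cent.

€10.04

CRR parameters: u = e^(σ√Δt) = e^(0.4·√1) = 1.4918, d = 1/u = 0.6703
Per-period rate: rΔt = 0.05·1 = 0.05, so R = e^0.05 = 1.0513
Risk-neutral probability p = (e^0.05 − 0.6703)/(1.4918 − 0.6703) = 0.3810/0.8215 = 0.4637
Terminal stock prices: S_u = 44.75, S_d = 20.11
Terminal payoffs (S − K): max(22.75, 0) = 22.75, max(-1.89, 0) = 0
Node 0 (S = 30): V_0 = e^(−0.05)·[0.4637·22.7547 + 0.5363·0.0000] = 10.0373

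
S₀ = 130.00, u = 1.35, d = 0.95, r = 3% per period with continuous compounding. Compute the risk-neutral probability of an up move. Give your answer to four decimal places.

p = 0.2011

Risk-neutral probability p = (e^0.03 − 0.95)/(1.35 − 0.95) = 0.0805/0.4000 = 0.2011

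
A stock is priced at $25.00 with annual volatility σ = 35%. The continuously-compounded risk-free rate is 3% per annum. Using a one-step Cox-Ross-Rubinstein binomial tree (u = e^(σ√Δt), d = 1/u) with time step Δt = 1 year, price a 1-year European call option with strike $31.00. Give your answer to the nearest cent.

$1.98

CRR parameters: u = e^(σ√Δt) = e^(0.35·√1) = 1.4191, d = 1/u = 0.7047
Per-period rate: rΔt = 0.03·1 = 0.03, so R = e^0.03 = 1.0305
Risk-neutral probability p = (e^0.03 − 0.7047)/(1.4191 − 0.7047) = 0.3258/0.7144 = 0.4560
Terminal stock prices: S_u = 35.48, S_d = 17.62
Terminal payoffs (S − K): max(4.477, 0) = 4.477, max(-13.38, 0) = 0
Node 0 (S = 25): V_0 = e^(−0.03)·[0.4560·4.4767 + 0.5440·0.0000] = 1.9811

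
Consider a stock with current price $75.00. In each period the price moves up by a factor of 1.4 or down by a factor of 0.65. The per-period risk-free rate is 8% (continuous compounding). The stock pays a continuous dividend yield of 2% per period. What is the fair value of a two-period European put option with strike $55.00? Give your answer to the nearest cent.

$4.04

Per-period risk-free factor R = e^0.08 = 1.0833; dividend-adjusted growth = e^(0.08−0.02) = 1.0618.
Risk-neutral probability p = (1.0618 − 0.65)/(1.4 − 0.65) = 0.4118/0.7500 = 0.5491
Terminal stock prices: S_uu = 147, S_ud = 68.25, S_dd = 31.69
Terminal payoffs (K − S): max(-92, 0) = 0, max(-13.25, 0) = 0, max(23.31, 0) = 23.31
Node u (S = 105): V_u = e^(−0.08)·[0.5491·0.0000 + 0.4509·0.0000] = 0.0000
Node d (S = 48.75): V_d = e^(−0.08)·[0.5491·0.0000 + 0.4509·23.3125] = 9.7031
Node 0 (S = 75): V_0 = e^(−0.08)·[0.5491·0.0000 + 0.4509·9.7031] = 4.0386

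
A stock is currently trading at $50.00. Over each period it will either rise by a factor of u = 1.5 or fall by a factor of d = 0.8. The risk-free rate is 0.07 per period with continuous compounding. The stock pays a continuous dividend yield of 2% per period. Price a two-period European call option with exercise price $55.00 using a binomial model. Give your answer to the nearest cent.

Per-period risk-free factor R = e^0.07 = 1.0725; dividend-adjusted growth = e^(0.07−0.02) = 1.0513.
Risk-neutral probability p = (1.0513 − 0.8)/(1.5 − 0.8) = 0.2513/0.7000 = 0.3590
Terminal stock prices: S_uu = 112.5, S_ud = 60, S_dd = 32
Terminal payoffs (S − K): max(57.5, 0) = 57.5, max(5, 0) = 5, max(-23, 0) = 0
Node u (S = 75): V_u = e^(−0.07)·[0.3590·57.5000 + 0.6410·5.0000] = 22.2332
Node d (S = 40): V_d = e^(−0.07)·[0.3590·5.0000 + 0.6410·0.0000] = 1.6735
Node 0 (S = 50): V_0 = e^(−0.07)·[0.3590·22.2332 + 0.6410·1.6735] = 8.4415

$8.44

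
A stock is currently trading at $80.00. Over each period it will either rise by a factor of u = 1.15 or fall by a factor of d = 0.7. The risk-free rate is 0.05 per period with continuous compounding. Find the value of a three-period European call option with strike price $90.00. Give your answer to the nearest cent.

Risk-neutral probability p = (e^0.05 − 0.7)/(1.15 − 0.7) = 0.3513/0.4500 = 0.7806
Terminal stock prices: S_uuu = 121.7, S_uud = 74.06, S_udd = 45.08, S_ddd = 27.44
Terminal payoffs (S − K): max(31.67, 0) = 31.67, max(-15.94, 0) = 0, max(-44.92, 0) = 0, max(-62.56, 0) = 0
Node uu (S = 105.8): V_uu = e^(−0.05)·[0.7806·31.6700 + 0.2194·0.0000] = 23.5160
Node ud (S = 64.4): V_ud = e^(−0.05)·[0.7806·0.0000 + 0.2194·0.0000] = 0.0000
Node dd (S = 39.2): V_dd = e^(−0.05)·[0.7806·0.0000 + 0.2194·0.0000] = 0.0000
Node u (S = 92): V_u = e^(−0.05)·[0.7806·23.5160 + 0.2194·0.0000] = 17.4614
Node d (S = 56): V_d = e^(−0.05)·[0.7806·0.0000 + 0.2194·0.0000] = 0.0000
Node 0 (S = 80): V_0 = e^(−0.05)·[0.7806·17.4614 + 0.2194·0.0000] = 12.9656

$12.97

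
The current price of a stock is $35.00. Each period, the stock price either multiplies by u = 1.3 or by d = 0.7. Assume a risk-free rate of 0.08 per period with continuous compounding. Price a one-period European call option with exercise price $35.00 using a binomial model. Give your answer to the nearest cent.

$6.19

Risk-neutral probability p = (e^0.08 − 0.7)/(1.3 − 0.7) = 0.3833/0.6000 = 0.6388
Terminal stock prices: S_u = 45.5, S_d = 24.5
Terminal payoffs (S − K): max(10.5, 0) = 10.5, max(-10.5, 0) = 0
Node 0 (S = 35): V_0 = e^(−0.08)·[0.6388·10.5000 + 0.3612·0.0000] = 6.1918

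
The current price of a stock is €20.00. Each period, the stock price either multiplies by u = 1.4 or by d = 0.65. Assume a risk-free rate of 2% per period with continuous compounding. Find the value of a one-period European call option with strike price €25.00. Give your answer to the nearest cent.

€1.45

Risk-neutral probability p = (e^0.02 − 0.65)/(1.4 − 0.65) = 0.3702/0.7500 = 0.4936
Terminal stock prices: S_u = 28, S_d = 13
Terminal payoffs (S − K): max(3, 0) = 3, max(-12, 0) = 0
Node 0 (S = 20): V_0 = e^(−0.02)·[0.4936·3.0000 + 0.5064·0.0000] = 1.4515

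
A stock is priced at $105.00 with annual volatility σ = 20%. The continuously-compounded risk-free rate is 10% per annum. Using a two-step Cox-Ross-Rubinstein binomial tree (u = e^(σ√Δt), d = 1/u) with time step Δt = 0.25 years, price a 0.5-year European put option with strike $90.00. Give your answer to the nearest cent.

CRR parameters: u = e^(σ√Δt) = e^(0.2·√0.25) = 1.1052, d = 1/u = 0.9048
Per-period rate: rΔt = 0.1·0.25 = 0.025, so R = e^0.025 = 1.0253
Risk-neutral probability p = (e^0.025 − 0.9048)/(1.1052 − 0.9048) = 0.1205/0.2003 = 0.6014
Terminal stock prices: S_uu = 128.2, S_ud = 105, S_dd = 85.97
Terminal payoffs (K − S): max(-38.25, 0) = 0, max(-15, 0) = 0, max(4.033, 0) = 4.033
Node u (S = 116): V_u = e^(−0.025)·[0.6014·0.0000 + 0.3986·0.0000] = 0.0000
Node d (S = 95.01): V_d = e^(−0.025)·[0.6014·0.0000 + 0.3986·4.0333] = 1.5680
Node 0 (S = 105): V_0 = e^(−0.025)·[0.6014·0.0000 + 0.3986·1.5680] = 0.6096

$0.61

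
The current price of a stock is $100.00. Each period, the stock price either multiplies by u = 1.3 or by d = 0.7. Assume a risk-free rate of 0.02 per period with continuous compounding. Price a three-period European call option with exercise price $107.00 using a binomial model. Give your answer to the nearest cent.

$20.37

Risk-neutral probability p = (e^0.02 − 0.7)/(1.3 − 0.7) = 0.3202/0.6000 = 0.5337
Terminal stock prices: S_uuu = 219.7, S_uud = 118.3, S_udd = 63.7, S_ddd = 34.3
Terminal payoffs (S − K): max(112.7, 0) = 112.7, max(11.3, 0) = 11.3, max(-43.3, 0) = 0, max(-72.7, 0) = 0
Node uu (S = 169): V_uu = e^(−0.02)·[0.5337·112.7000 + 0.4663·11.3000] = 64.1187
Node ud (S = 91): V_ud = e^(−0.02)·[0.5337·11.3000 + 0.4663·0.0000] = 5.9110
Node dd (S = 49): V_dd = e^(−0.02)·[0.5337·0.0000 + 0.4663·0.0000] = 0.0000
Node u (S = 130): V_u = e^(−0.02)·[0.5337·64.1187 + 0.4663·5.9110] = 36.2425
Node d (S = 70): V_d = e^(−0.02)·[0.5337·5.9110 + 0.4663·0.0000] = 3.0921
Node 0 (S = 100): V_0 = e^(−0.02)·[0.5337·36.2425 + 0.4663·3.0921] = 20.3719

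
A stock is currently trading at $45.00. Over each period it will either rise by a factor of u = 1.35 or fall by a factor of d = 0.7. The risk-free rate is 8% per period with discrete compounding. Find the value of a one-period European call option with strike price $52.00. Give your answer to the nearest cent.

$4.74

Risk-neutral probability p = (1 + 0.08 − 0.7)/(1.35 − 0.7) = 0.3800/0.6500 = 0.5846
Terminal stock prices: S_u = 60.75, S_d = 31.5
Terminal payoffs (S − K): max(8.75, 0) = 8.75, max(-20.5, 0) = 0
Node 0 (S = 45): V_0 = 1/1.08·[0.5846·8.7500 + 0.4154·0.0000] = 4.7365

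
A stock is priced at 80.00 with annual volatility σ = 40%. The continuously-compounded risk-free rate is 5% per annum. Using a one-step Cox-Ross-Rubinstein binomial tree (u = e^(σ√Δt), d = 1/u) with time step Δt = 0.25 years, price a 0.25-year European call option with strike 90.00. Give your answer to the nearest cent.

3.67

CRR parameters: u = e^(σ√Δt) = e^(0.4·√0.25) = 1.2214, d = 1/u = 0.8187
Per-period rate: rΔt = 0.05·0.25 = 0.0125, so R = e^0.0125 = 1.0126
Risk-neutral probability p = (e^0.0125 − 0.8187)/(1.2214 − 0.8187) = 0.1938/0.4027 = 0.4814
Terminal stock prices: S_u = 97.71, S_d = 65.5
Terminal payoffs (S − K): max(7.712, 0) = 7.712, max(-24.5, 0) = 0
Node 0 (S = 80): V_0 = e^(−0.0125)·[0.4814·7.7122 + 0.5186·0.0000] = 3.6666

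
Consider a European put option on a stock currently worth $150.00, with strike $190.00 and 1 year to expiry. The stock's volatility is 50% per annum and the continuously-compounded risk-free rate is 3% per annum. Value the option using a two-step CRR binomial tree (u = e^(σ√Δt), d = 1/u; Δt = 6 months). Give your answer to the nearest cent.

$55.21

CRR parameters: u = e^(σ√Δt) = e^(0.5·√0.5) = 1.4241, d = 1/u = 0.7022
Per-period rate: rΔt = 0.03·0.5 = 0.015, so R = e^0.015 = 1.0151
Risk-neutral probability p = (e^0.015 − 0.7022)/(1.4241 − 0.7022) = 0.3129/0.7219 = 0.4335
Terminal stock prices: S_uu = 304.2, S_ud = 150, S_dd = 73.96
Terminal payoffs (K − S): max(-114.2, 0) = 0, max(40, 0) = 40, max(116, 0) = 116
Node u (S = 213.6): V_u = e^(−0.015)·[0.4335·0.0000 + 0.5665·40.0000] = 22.3244
Node d (S = 105.3): V_d = e^(−0.015)·[0.4335·40.0000 + 0.5665·116.0397] = 81.8430
Node 0 (S = 150): V_0 = e^(−0.015)·[0.4335·22.3244 + 0.5665·81.8430] = 55.2100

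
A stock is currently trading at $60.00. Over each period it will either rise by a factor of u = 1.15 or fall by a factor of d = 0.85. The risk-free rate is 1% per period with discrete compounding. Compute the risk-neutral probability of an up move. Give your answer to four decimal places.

p = 0.5333

Risk-neutral probability p = (1 + 0.01 − 0.85)/(1.15 − 0.85) = 0.1600/0.3000 = 0.5333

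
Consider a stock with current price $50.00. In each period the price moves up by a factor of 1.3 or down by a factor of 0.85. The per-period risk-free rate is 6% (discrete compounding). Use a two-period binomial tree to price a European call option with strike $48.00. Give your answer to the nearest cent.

Risk-neutral probability p = (1 + 0.06 − 0.85)/(1.3 − 0.85) = 0.2100/0.4500 = 0.4667
Terminal stock prices: S_uu = 84.5, S_ud = 55.25, S_dd = 36.12
Terminal payoffs (S − K): max(36.5, 0) = 36.5, max(7.25, 0) = 7.25, max(-11.88, 0) = 0
Node u (S = 65): V_u = 1/1.06·[0.4667·36.5000 + 0.5333·7.2500] = 19.7170
Node d (S = 42.5): V_d = 1/1.06·[0.4667·7.2500 + 0.5333·0.0000] = 3.1918
Node 0 (S = 50): V_0 = 1/1.06·[0.4667·19.7170 + 0.5333·3.1918] = 10.2864

$10.29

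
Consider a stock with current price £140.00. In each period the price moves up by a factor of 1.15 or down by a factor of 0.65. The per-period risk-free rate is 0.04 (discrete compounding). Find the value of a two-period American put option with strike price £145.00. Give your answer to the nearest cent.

£17.82

Risk-neutral probability p = (1 + 0.04 − 0.65)/(1.15 − 0.65) = 0.3900/0.5000 = 0.7800
Terminal stock prices: S_uu = 185.1, S_ud = 104.7, S_dd = 59.15
Terminal payoffs (K − S): max(-40.15, 0) = 0, max(40.35, 0) = 40.35, max(85.85, 0) = 85.85
Node u (S = 161): continuation = 1/1.04·[0.7800·0.0000 + 0.2200·40.3500] = 8.5356; exercise value = 0.0000 ≤ continuation, so V_u = 8.5356
Node d (S = 91): continuation = 1/1.04·[0.7800·40.3500 + 0.2200·85.8500] = 48.4231; exercise value = 54.0000 > continuation, so V_d = 54.0000 (exercise)
Node 0 (S = 140): continuation = 1/1.04·[0.7800·8.5356 + 0.2200·54.0000] = 17.8248; exercise value = 5.0000 ≤ continuation, so V_0 = 17.8248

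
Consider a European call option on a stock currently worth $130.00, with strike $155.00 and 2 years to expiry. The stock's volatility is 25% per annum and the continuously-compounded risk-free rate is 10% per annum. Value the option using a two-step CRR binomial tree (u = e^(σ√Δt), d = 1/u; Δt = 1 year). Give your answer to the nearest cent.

CRR parameters: u = e^(σ√Δt) = e^(0.25·√1) = 1.2840, d = 1/u = 0.7788
Per-period rate: rΔt = 0.1·1 = 0.1, so R = e^0.1 = 1.1052
Risk-neutral probability p = (e^0.1 − 0.7788)/(1.2840 − 0.7788) = 0.3264/0.5052 = 0.6460
Terminal stock prices: S_uu = 214.3, S_ud = 130, S_dd = 78.85
Terminal payoffs (S − K): max(59.33, 0) = 59.33, max(-25, 0) = 0, max(-76.15, 0) = 0
Node u (S = 166.9): V_u = e^(−0.1)·[0.6460·59.3338 + 0.3540·0.0000] = 34.6815
Node d (S = 101.2): V_d = e^(−0.1)·[0.6460·0.0000 + 0.3540·0.0000] = 0.0000
Node 0 (S = 130): V_0 = e^(−0.1)·[0.6460·34.6815 + 0.3540·0.0000] = 20.2719

$20.27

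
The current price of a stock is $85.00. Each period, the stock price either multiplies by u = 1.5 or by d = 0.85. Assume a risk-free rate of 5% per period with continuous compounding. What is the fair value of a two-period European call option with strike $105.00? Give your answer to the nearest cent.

Risk-neutral probability p = (e^0.05 − 0.85)/(1.5 − 0.85) = 0.2013/0.6500 = 0.3096
Terminal stock prices: S_uu = 191.2, S_ud = 108.4, S_dd = 61.41
Terminal payoffs (S − K): max(86.25, 0) = 86.25, max(3.375, 0) = 3.375, max(-43.59, 0) = 0
Node u (S = 127.5): V_u = e^(−0.05)·[0.3096·86.2500 + 0.6904·3.3750] = 27.6209
Node d (S = 72.25): V_d = e^(−0.05)·[0.3096·3.3750 + 0.6904·0.0000] = 0.9941
Node 0 (S = 85): V_0 = e^(−0.05)·[0.3096·27.6209 + 0.6904·0.9941] = 8.7884

$8.79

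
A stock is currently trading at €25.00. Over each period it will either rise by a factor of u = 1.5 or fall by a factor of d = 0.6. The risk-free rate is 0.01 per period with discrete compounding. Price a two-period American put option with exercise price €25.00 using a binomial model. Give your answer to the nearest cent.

€6.00

Risk-neutral probability p = (1 + 0.01 − 0.6)/(1.5 − 0.6) = 0.4100/0.9000 = 0.4556
Terminal stock prices: S_uu = 56.25, S_ud = 22.5, S_dd = 9
Terminal payoffs (K − S): max(-31.25, 0) = 0, max(2.5, 0) = 2.5, max(16, 0) = 16
Node u (S = 37.5): continuation = 1/1.01·[0.4556·0.0000 + 0.5444·2.5000] = 1.3476; exercise value = 0.0000 ≤ continuation, so V_u = 1.3476
Node d (S = 15): continuation = 1/1.01·[0.4556·2.5000 + 0.5444·16.0000] = 9.7525; exercise value = 10.0000 > continuation, so V_d = 10.0000 (exercise)
Node 0 (S = 25): continuation = 1/1.01·[0.4556·1.3476 + 0.5444·10.0000] = 5.9984; exercise value = 0.0000 ≤ continuation, so V_0 = 5.9984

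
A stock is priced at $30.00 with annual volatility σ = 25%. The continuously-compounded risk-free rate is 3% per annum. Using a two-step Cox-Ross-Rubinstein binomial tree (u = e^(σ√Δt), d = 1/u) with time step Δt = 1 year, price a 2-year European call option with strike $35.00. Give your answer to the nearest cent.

$3.38

CRR parameters: u = e^(σ√Δt) = e^(0.25·√1) = 1.2840, d = 1/u = 0.7788
Per-period rate: rΔt = 0.03·1 = 0.03, so R = e^0.03 = 1.0305
Risk-neutral probability p = (e^0.03 − 0.7788)/(1.2840 − 0.7788) = 0.2517/0.5052 = 0.4981
Terminal stock prices: S_uu = 49.46, S_ud = 30, S_dd = 18.2
Terminal payoffs (S − K): max(14.46, 0) = 14.46, max(-5, 0) = 0, max(-16.8, 0) = 0
Node u (S = 38.52): V_u = e^(−0.03)·[0.4981·14.4616 + 0.5019·0.0000] = 6.9905
Node d (S = 23.36): V_d = e^(−0.03)·[0.4981·0.0000 + 0.5019·0.0000] = 0.0000
Node 0 (S = 30): V_0 = e^(−0.03)·[0.4981·6.9905 + 0.5019·0.0000] = 3.3791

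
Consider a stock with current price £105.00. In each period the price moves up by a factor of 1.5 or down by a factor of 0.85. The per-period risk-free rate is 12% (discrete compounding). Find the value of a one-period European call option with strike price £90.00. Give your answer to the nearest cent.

£25.03

Risk-neutral probability p = (1 + 0.12 − 0.85)/(1.5 − 0.85) = 0.2700/0.6500 = 0.4154
Terminal stock prices: S_u = 157.5, S_d = 89.25
Terminal payoffs (S − K): max(67.5, 0) = 67.5, max(-0.75, 0) = 0
Node 0 (S = 105): V_0 = 1/1.12·[0.4154·67.5000 + 0.5846·0.0000] = 25.0343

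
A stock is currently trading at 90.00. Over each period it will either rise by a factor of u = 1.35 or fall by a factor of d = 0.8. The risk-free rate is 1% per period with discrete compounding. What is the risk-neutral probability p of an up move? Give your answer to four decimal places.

p = 0.3818

Risk-neutral probability p = (1 + 0.01 − 0.8)/(1.35 − 0.8) = 0.2100/0.5500 = 0.3818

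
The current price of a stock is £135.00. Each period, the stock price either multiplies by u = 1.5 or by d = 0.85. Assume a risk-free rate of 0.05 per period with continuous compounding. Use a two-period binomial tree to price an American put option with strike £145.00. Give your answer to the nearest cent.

Risk-neutral probability p = (e^0.05 − 0.85)/(1.5 − 0.85) = 0.2013/0.6500 = 0.3096
Terminal stock prices: S_uu = 303.8, S_ud = 172.1, S_dd = 97.54
Terminal payoffs (K − S): max(-158.8, 0) = 0, max(-27.12, 0) = 0, max(47.46, 0) = 47.46
Node u (S = 202.5): continuation = e^(−0.05)·[0.3096·0.0000 + 0.6904·0.0000] = 0.0000; exercise value = 0.0000 ≤ continuation, so V_u = 0.0000
Node d (S = 114.8): continuation = e^(−0.05)·[0.3096·0.0000 + 0.6904·47.4625] = 31.1678; exercise value = 30.2500 ≤ continuation, so V_d = 31.1678
Node 0 (S = 135): continuation = e^(−0.05)·[0.3096·0.0000 + 0.6904·31.1678] = 20.4674; exercise value = 10.0000 ≤ continuation, so V_0 = 20.4674

£20.47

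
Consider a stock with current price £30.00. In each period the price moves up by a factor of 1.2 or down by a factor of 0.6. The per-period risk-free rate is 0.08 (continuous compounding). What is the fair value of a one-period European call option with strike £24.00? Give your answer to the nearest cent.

Risk-neutral probability p = (e^0.08 − 0.6)/(1.2 − 0.6) = 0.4833/0.6000 = 0.8055
Terminal stock prices: S_u = 36, S_d = 18
Terminal payoffs (S − K): max(12, 0) = 12, max(-6, 0) = 0
Node 0 (S = 30): V_0 = e^(−0.08)·[0.8055·12.0000 + 0.1945·0.0000] = 8.9226

£8.92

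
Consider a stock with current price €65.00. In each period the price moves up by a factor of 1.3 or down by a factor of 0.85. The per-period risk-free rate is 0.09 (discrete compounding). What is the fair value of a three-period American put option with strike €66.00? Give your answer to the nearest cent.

€5.05

Risk-neutral probability p = (1 + 0.09 − 0.85)/(1.3 − 0.85) = 0.2400/0.4500 = 0.5333
Terminal stock prices: S_uuu = 142.8, S_uud = 93.37, S_udd = 61.05, S_ddd = 39.92
Terminal payoffs (K − S): max(-76.81, 0) = 0, max(-27.37, 0) = 0, max(4.949, 0) = 4.949, max(26.08, 0) = 26.08
Node uu (S = 109.9): continuation = 1/1.09·[0.5333·0.0000 + 0.4667·0.0000] = 0.0000; exercise value = 0.0000 ≤ continuation, so V_uu = 0.0000
Node ud (S = 71.83): continuation = 1/1.09·[0.5333·0.0000 + 0.4667·4.9488] = 2.1187; exercise value = 0.0000 ≤ continuation, so V_ud = 2.1187
Node dd (S = 46.96): continuation = 1/1.09·[0.5333·4.9488 + 0.4667·26.0819] = 13.5880; exercise value = 19.0375 > continuation, so V_dd = 19.0375 (exercise)
Node u (S = 84.5): continuation = 1/1.09·[0.5333·0.0000 + 0.4667·2.1187] = 0.9071; exercise value = 0.0000 ≤ continuation, so V_u = 0.9071
Node d (S = 55.25): continuation = 1/1.09·[0.5333·2.1187 + 0.4667·19.0375] = 9.1873; exercise value = 10.7500 > continuation, so V_d = 10.7500 (exercise)
Node 0 (S = 65): continuation = 1/1.09·[0.5333·0.9071 + 0.4667·10.7500] = 5.0463; exercise value = 1.0000 ≤ continuation, so V_0 = 5.0463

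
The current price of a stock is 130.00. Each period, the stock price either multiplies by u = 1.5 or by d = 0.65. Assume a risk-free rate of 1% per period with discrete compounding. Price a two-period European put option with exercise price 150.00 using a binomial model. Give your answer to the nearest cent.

42.10

Risk-neutral probability p = (1 + 0.01 − 0.65)/(1.5 − 0.65) = 0.3600/0.8500 = 0.4235
Terminal stock prices: S_uu = 292.5, S_ud = 126.8, S_dd = 54.93
Terminal payoffs (K − S): max(-142.5, 0) = 0, max(23.25, 0) = 23.25, max(95.07, 0) = 95.07
Node u (S = 195): V_u = 1/1.01·[0.4235·0.0000 + 0.5765·23.2500] = 13.2702
Node d (S = 84.5): V_d = 1/1.01·[0.4235·23.2500 + 0.5765·95.0750] = 64.0149
Node 0 (S = 130): V_0 = 1/1.01·[0.4235·13.2702 + 0.5765·64.0149] = 42.1020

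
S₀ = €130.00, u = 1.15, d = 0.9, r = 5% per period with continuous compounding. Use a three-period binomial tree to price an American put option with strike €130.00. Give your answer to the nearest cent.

€5.61

Risk-neutral probability p = (e^0.05 − 0.9)/(1.15 − 0.9) = 0.1513/0.2500 = 0.6051
Terminal stock prices: S_uuu = 197.7, S_uud = 154.7, S_udd = 121.1, S_ddd = 94.77
Terminal payoffs (K − S): max(-67.71, 0) = 0, max(-24.73, 0) = 0, max(8.905, 0) = 8.905, max(35.23, 0) = 35.23
Node uu (S = 171.9): continuation = e^(−0.05)·[0.6051·0.0000 + 0.3949·0.0000] = 0.0000; exercise value = 0.0000 ≤ continuation, so V_uu = 0.0000
Node ud (S = 134.6): continuation = e^(−0.05)·[0.6051·0.0000 + 0.3949·8.9050] = 3.3452; exercise value = 0.0000 ≤ continuation, so V_ud = 3.3452
Node dd (S = 105.3): continuation = e^(−0.05)·[0.6051·8.9050 + 0.3949·35.2300] = 18.3598; exercise value = 24.7000 > continuation, so V_dd = 24.7000 (exercise)
Node u (S = 149.5): continuation = e^(−0.05)·[0.6051·0.0000 + 0.3949·3.3452] = 1.2566; exercise value = 0.0000 ≤ continuation, so V_u = 1.2566
Node d (S = 117): continuation = e^(−0.05)·[0.6051·3.3452 + 0.3949·24.7000] = 11.2041; exercise value = 13.0000 > continuation, so V_d = 13.0000 (exercise)
Node 0 (S = 130): continuation = e^(−0.05)·[0.6051·1.2566 + 0.3949·13.0000] = 5.6068; exercise value = 0.0000 ≤ continuation, so V_0 = 5.6068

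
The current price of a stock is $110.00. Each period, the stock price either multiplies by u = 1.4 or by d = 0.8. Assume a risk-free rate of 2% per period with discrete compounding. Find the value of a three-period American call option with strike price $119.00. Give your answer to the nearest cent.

$21.37

Risk-neutral probability p = (1 + 0.02 − 0.8)/(1.4 − 0.8) = 0.2200/0.6000 = 0.3667
Terminal stock prices: S_uuu = 301.8, S_uud = 172.5, S_udd = 98.56, S_ddd = 56.32
Terminal payoffs (S − K): max(182.8, 0) = 182.8, max(53.48, 0) = 53.48, max(-20.44, 0) = 0, max(-62.68, 0) = 0
Node uu (S = 215.6): continuation = 1/1.02·[0.3667·182.8400 + 0.6333·53.4800] = 98.9333; exercise value = 96.6000 ≤ continuation, so V_uu = 98.9333
Node ud (S = 123.2): continuation = 1/1.02·[0.3667·53.4800 + 0.6333·0.0000] = 19.2248; exercise value = 4.2000 ≤ continuation, so V_ud = 19.2248
Node dd (S = 70.4): continuation = 1/1.02·[0.3667·0.0000 + 0.6333·0.0000] = 0.0000; exercise value = 0.0000 ≤ continuation, so V_dd = 0.0000
Node u (S = 154): continuation = 1/1.02·[0.3667·98.9333 + 0.6333·19.2248] = 47.5013; exercise value = 35.0000 ≤ continuation, so V_u = 47.5013
Node d (S = 88): continuation = 1/1.02·[0.3667·19.2248 + 0.6333·0.0000] = 6.9109; exercise value = 0.0000 ≤ continuation, so V_d = 6.9109
Node 0 (S = 110): continuation = 1/1.02·[0.3667·47.5013 + 0.6333·6.9109] = 21.3667; exercise value = 0.0000 ≤ continuation, so V_0 = 21.3667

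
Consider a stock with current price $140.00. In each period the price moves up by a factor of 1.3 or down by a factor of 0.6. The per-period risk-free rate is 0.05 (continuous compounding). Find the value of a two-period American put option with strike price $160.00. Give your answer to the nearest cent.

Risk-neutral probability p = (e^0.05 − 0.6)/(1.3 − 0.6) = 0.4513/0.7000 = 0.6447
Terminal stock prices: S_uu = 236.6, S_ud = 109.2, S_dd = 50.4
Terminal payoffs (K − S): max(-76.6, 0) = 0, max(50.8, 0) = 50.8, max(109.6, 0) = 109.6
Node u (S = 182): continuation = e^(−0.05)·[0.6447·0.0000 + 0.3553·50.8000] = 17.1703; exercise value = 0.0000 ≤ continuation, so V_u = 17.1703
Node d (S = 84): continuation = e^(−0.05)·[0.6447·50.8000 + 0.3553·109.6000] = 68.1967; exercise value = 76.0000 > continuation, so V_d = 76.0000 (exercise)
Node 0 (S = 140): continuation = e^(−0.05)·[0.6447·17.1703 + 0.3553·76.0000] = 36.2172; exercise value = 20.0000 ≤ continuation, so V_0 = 36.2172

$36.22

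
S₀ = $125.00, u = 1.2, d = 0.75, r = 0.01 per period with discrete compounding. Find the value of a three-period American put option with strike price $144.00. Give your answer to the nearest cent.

$29.77

Risk-neutral probability p = (1 + 0.01 − 0.75)/(1.2 − 0.75) = 0.2600/0.4500 = 0.5778
Terminal stock prices: S_uuu = 216, S_uud = 135, S_udd = 84.38, S_ddd = 52.73
Terminal payoffs (K − S): max(-72, 0) = 0, max(9, 0) = 9, max(59.62, 0) = 59.62, max(91.27, 0) = 91.27
Node uu (S = 180): continuation = 1/1.01·[0.5778·0.0000 + 0.4222·9.0000] = 3.7624; exercise value = 0.0000 ≤ continuation, so V_uu = 3.7624
Node ud (S = 112.5): continuation = 1/1.01·[0.5778·9.0000 + 0.4222·59.6250] = 30.0743; exercise value = 31.5000 > continuation, so V_ud = 31.5000 (exercise)
Node dd (S = 70.31): continuation = 1/1.01·[0.5778·59.6250 + 0.4222·91.2656] = 72.2618; exercise value = 73.6875 > continuation, so V_dd = 73.6875 (exercise)
Node u (S = 150): continuation = 1/1.01·[0.5778·3.7624 + 0.4222·31.5000] = 15.3206; exercise value = 0.0000 ≤ continuation, so V_u = 15.3206
Node d (S = 93.75): continuation = 1/1.01·[0.5778·31.5000 + 0.4222·73.6875] = 48.8243; exercise value = 50.2500 > continuation, so V_d = 50.2500 (exercise)
Node 0 (S = 125): continuation = 1/1.01·[0.5778·15.3206 + 0.4222·50.2500] = 29.7709; exercise value = 19.0000 ≤ continuation, so V_0 = 29.7709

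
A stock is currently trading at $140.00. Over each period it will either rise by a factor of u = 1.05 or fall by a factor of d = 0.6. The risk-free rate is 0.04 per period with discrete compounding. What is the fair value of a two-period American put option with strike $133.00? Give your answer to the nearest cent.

$1.95

Risk-neutral probability p = (1 + 0.04 − 0.6)/(1.05 − 0.6) = 0.4400/0.4500 = 0.9778
Terminal stock prices: S_uu = 154.3, S_ud = 88.2, S_dd = 50.4
Terminal payoffs (K − S): max(-21.35, 0) = 0, max(44.8, 0) = 44.8, max(82.6, 0) = 82.6
Node u (S = 147): continuation = 1/1.04·[0.9778·0.0000 + 0.0222·44.8000] = 0.9573; exercise value = 0.0000 ≤ continuation, so V_u = 0.9573
Node d (S = 84): continuation = 1/1.04·[0.9778·44.8000 + 0.0222·82.6000] = 43.8846; exercise value = 49.0000 > continuation, so V_d = 49.0000 (exercise)
Node 0 (S = 140): continuation = 1/1.04·[0.9778·0.9573 + 0.0222·49.0000] = 1.9470; exercise value = 0.0000 ≤ continuation, so V_0 = 1.9470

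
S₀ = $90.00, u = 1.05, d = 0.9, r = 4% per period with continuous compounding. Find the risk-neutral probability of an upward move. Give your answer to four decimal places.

Risk-neutral probability p = (e^0.04 − 0.9)/(1.05 − 0.9) = 0.1408/0.1500 = 0.9387

p = 0.9387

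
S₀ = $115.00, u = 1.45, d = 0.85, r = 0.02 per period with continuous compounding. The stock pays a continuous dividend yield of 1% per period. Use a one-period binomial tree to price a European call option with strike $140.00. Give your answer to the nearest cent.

Per-period risk-free factor R = e^0.02 = 1.0202; dividend-adjusted growth = e^(0.02−0.01) = 1.0101.
Risk-neutral probability p = (1.0101 − 0.85)/(1.45 − 0.85) = 0.1601/0.6000 = 0.2668
Terminal stock prices: S_u = 166.8, S_d = 97.75
Terminal payoffs (S − K): max(26.75, 0) = 26.75, max(-42.25, 0) = 0
Node 0 (S = 115): V_0 = e^(−0.02)·[0.2668·26.7500 + 0.7332·0.0000] = 6.9943

$6.99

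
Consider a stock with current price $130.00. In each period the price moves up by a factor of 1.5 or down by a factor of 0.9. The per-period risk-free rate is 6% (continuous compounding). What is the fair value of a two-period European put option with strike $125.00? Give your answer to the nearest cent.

Risk-neutral probability p = (e^0.06 − 0.9)/(1.5 − 0.9) = 0.1618/0.6000 = 0.2697
Terminal stock prices: S_uu = 292.5, S_ud = 175.5, S_dd = 105.3
Terminal payoffs (K − S): max(-167.5, 0) = 0, max(-50.5, 0) = 0, max(19.7, 0) = 19.7
Node u (S = 195): V_u = e^(−0.06)·[0.2697·0.0000 + 0.7303·0.0000] = 0.0000
Node d (S = 117): V_d = e^(−0.06)·[0.2697·0.0000 + 0.7303·19.7000] = 13.5486
Node 0 (S = 130): V_0 = e^(−0.06)·[0.2697·0.0000 + 0.7303·13.5486] = 9.3180

$9.32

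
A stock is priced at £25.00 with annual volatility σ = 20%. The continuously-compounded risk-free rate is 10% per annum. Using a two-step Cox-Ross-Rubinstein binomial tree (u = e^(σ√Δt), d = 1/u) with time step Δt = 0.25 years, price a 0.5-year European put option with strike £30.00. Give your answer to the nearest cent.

£3.72

CRR parameters: u = e^(σ√Δt) = e^(0.2·√0.25) = 1.1052, d = 1/u = 0.9048
Per-period rate: rΔt = 0.1·0.25 = 0.025, so R = e^0.025 = 1.0253
Risk-neutral probability p = (e^0.025 − 0.9048)/(1.1052 − 0.9048) = 0.1205/0.2003 = 0.6014
Terminal stock prices: S_uu = 30.54, S_ud = 25, S_dd = 20.47
Terminal payoffs (K − S): max(-0.5351, 0) = 0, max(5, 0) = 5, max(9.532, 0) = 9.532
Node u (S = 27.63): V_u = e^(−0.025)·[0.6014·0.0000 + 0.3986·5.0000] = 1.9439
Node d (S = 22.62): V_d = e^(−0.025)·[0.6014·5.0000 + 0.3986·9.5317] = 6.6384
Node 0 (S = 25): V_0 = e^(−0.025)·[0.6014·1.9439 + 0.3986·6.6384] = 3.7210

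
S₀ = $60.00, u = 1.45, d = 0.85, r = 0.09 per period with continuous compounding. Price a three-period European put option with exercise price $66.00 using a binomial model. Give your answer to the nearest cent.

Risk-neutral probability p = (e^0.09 − 0.85)/(1.45 − 0.85) = 0.2442/0.6000 = 0.4070
Terminal stock prices: S_uuu = 182.9, S_uud = 107.2, S_udd = 62.86, S_ddd = 36.85
Terminal payoffs (K − S): max(-116.9, 0) = 0, max(-41.23, 0) = 0, max(3.143, 0) = 3.143, max(29.15, 0) = 29.15
Node uu (S = 126.2): V_uu = e^(−0.09)·[0.4070·0.0000 + 0.5930·0.0000] = 0.0000
Node ud (S = 73.95): V_ud = e^(−0.09)·[0.4070·0.0000 + 0.5930·3.1425] = 1.7032
Node dd (S = 43.35): V_dd = e^(−0.09)·[0.4070·3.1425 + 0.5930·29.1525] = 16.9695
Node u (S = 87): V_u = e^(−0.09)·[0.4070·0.0000 + 0.5930·1.7032] = 0.9232
Node d (S = 51): V_d = e^(−0.09)·[0.4070·1.7032 + 0.5930·16.9695] = 9.8309
Node 0 (S = 60): V_0 = e^(−0.09)·[0.4070·0.9232 + 0.5930·9.8309] = 5.6717

$5.67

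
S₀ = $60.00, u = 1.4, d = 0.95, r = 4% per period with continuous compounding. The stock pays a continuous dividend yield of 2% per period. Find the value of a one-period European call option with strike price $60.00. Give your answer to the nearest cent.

$3.60

Per-period risk-free factor R = e^0.04 = 1.0408; dividend-adjusted growth = e^(0.04−0.02) = 1.0202.
Risk-neutral probability p = (1.0202 − 0.95)/(1.4 − 0.95) = 0.0702/0.4500 = 0.1560
Terminal stock prices: S_u = 84, S_d = 57
Terminal payoffs (S − K): max(24, 0) = 24, max(-3, 0) = 0
Node 0 (S = 60): V_0 = e^(−0.04)·[0.1560·24.0000 + 0.8440·0.0000] = 3.5973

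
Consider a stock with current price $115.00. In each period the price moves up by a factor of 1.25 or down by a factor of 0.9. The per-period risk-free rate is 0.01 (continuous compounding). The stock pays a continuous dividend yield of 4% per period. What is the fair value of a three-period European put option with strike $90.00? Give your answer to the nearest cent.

$3.05

Per-period risk-free factor R = e^0.01 = 1.0101; dividend-adjusted growth = e^(0.01−0.04) = 0.9704.
Risk-neutral probability p = (0.9704 − 0.9)/(1.25 − 0.9) = 0.0704/0.3500 = 0.2013
Terminal stock prices: S_uuu = 224.6, S_uud = 161.7, S_udd = 116.4, S_ddd = 83.84
Terminal payoffs (K − S): max(-134.6, 0) = 0, max(-71.72, 0) = 0, max(-26.44, 0) = 0, max(6.165, 0) = 6.165
Node uu (S = 179.7): V_uu = e^(−0.01)·[0.2013·0.0000 + 0.7987·0.0000] = 0.0000
Node ud (S = 129.4): V_ud = e^(−0.01)·[0.2013·0.0000 + 0.7987·0.0000] = 0.0000
Node dd (S = 93.15): V_dd = e^(−0.01)·[0.2013·0.0000 + 0.7987·6.1650] = 4.8752
Node u (S = 143.8): V_u = e^(−0.01)·[0.2013·0.0000 + 0.7987·0.0000] = 0.0000
Node d (S = 103.5): V_d = e^(−0.01)·[0.2013·0.0000 + 0.7987·4.8752] = 3.8552
Node 0 (S = 115): V_0 = e^(−0.01)·[0.2013·0.0000 + 0.7987·3.8552] = 3.0486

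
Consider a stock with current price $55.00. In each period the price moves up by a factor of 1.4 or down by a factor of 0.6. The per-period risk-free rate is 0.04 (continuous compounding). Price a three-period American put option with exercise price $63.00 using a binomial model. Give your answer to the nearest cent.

$16.78

Risk-neutral probability p = (e^0.04 − 0.6)/(1.4 − 0.6) = 0.4408/0.8000 = 0.5510
Terminal stock prices: S_uuu = 150.9, S_uud = 64.68, S_udd = 27.72, S_ddd = 11.88
Terminal payoffs (K − S): max(-87.92, 0) = 0, max(-1.68, 0) = 0, max(35.28, 0) = 35.28, max(51.12, 0) = 51.12
Node uu (S = 107.8): continuation = e^(−0.04)·[0.5510·0.0000 + 0.4490·0.0000] = 0.0000; exercise value = 0.0000 ≤ continuation, so V_uu = 0.0000
Node ud (S = 46.2): continuation = e^(−0.04)·[0.5510·0.0000 + 0.4490·35.2800] = 15.2191; exercise value = 16.8000 > continuation, so V_ud = 16.8000 (exercise)
Node dd (S = 19.8): continuation = e^(−0.04)·[0.5510·35.2800 + 0.4490·51.1200] = 40.7297; exercise value = 43.2000 > continuation, so V_dd = 43.2000 (exercise)
Node u (S = 77): continuation = e^(−0.04)·[0.5510·0.0000 + 0.4490·16.8000] = 7.2472; exercise value = 0.0000 ≤ continuation, so V_u = 7.2472
Node d (S = 33): continuation = e^(−0.04)·[0.5510·16.8000 + 0.4490·43.2000] = 27.5297; exercise value = 30.0000 > continuation, so V_d = 30.0000 (exercise)
Node 0 (S = 55): continuation = e^(−0.04)·[0.5510·7.2472 + 0.4490·30.0000] = 16.7782; exercise value = 8.0000 ≤ continuation, so V_0 = 16.7782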